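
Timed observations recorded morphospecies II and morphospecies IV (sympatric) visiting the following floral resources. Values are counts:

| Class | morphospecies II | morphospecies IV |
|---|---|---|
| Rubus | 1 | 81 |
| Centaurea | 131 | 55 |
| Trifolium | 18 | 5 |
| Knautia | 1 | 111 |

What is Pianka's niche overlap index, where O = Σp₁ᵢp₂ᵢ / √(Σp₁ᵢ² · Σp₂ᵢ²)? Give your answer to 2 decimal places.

0.38

Proportions for morphospecies II (n=151): 1/151=0.0066, 131/151=0.8675, 18/151=0.1192, 1/151=0.0066
Proportions for morphospecies IV (n=252): 81/252=0.3214, 55/252=0.2183, 5/252=0.0198, 111/252=0.4405
Σ p₁ᵢp₂ᵢ = 0.002121 + 0.189375 + 0.002360 + 0.002907 = 0.196763
Σp_1ᵢ² = 0.0066² + 0.8675² + 0.1192² + 0.0066² = 0.000044 + 0.752556 + 0.014209 + 0.000044 = 0.766853
Σp_2ᵢ² = 0.3214² + 0.2183² + 0.0198² + 0.4405² = 0.103298 + 0.047655 + 0.000392 + 0.194040 = 0.345385
O = 0.196763 / √(0.766853 × 0.345385) = 0.196763 / 0.5146450 = 0.3823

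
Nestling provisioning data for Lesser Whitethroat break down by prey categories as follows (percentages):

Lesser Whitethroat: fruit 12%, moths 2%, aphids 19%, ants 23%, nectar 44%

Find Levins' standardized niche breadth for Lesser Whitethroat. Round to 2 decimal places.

Convert percentages to proportions (divide by 100).
Σpᵢ² = 0.12² + 0.02² + 0.19² + 0.23² + 0.44² = 0.0144 + 0.0004 + 0.0361 + 0.0529 + 0.1936 = 0.2974
B = 1 / 0.2974 = 3.3625
Bₛ = (B − 1)/(n − 1) = (3.3625 − 1)/(5 − 1) = 2.3625/4 = 0.5906

0.59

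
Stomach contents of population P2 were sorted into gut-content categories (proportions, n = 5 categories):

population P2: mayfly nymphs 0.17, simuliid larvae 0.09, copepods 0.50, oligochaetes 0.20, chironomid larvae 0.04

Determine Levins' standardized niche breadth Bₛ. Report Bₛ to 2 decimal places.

Σpᵢ² = 0.17² + 0.09² + 0.50² + 0.20² + 0.04² = 0.0289 + 0.0081 + 0.2500 + 0.0400 + 0.0016 = 0.3286
B = 1 / 0.3286 = 3.0432
Bₛ = (B − 1)/(n − 1) = (3.0432 − 1)/(5 − 1) = 2.0432/4 = 0.5108

0.51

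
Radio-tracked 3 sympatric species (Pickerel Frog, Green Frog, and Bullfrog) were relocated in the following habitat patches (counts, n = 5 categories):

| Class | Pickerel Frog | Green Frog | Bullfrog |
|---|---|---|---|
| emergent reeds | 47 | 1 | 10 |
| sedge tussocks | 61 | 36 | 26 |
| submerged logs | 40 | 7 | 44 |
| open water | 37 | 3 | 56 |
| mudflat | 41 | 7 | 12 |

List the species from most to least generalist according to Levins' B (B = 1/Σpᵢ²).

Pickerel Frog > Bullfrog > Green Frog

Proportions for Pickerel Frog (n=226): 47/226=0.2080, 61/226=0.2699, 40/226=0.1770, 37/226=0.1637, 41/226=0.1814
Proportions for Green Frog (n=54): 1/54=0.0185, 36/54=0.6667, 7/54=0.1296, 3/54=0.0556, 7/54=0.1296
Proportions for Bullfrog (n=148): 10/148=0.0676, 26/148=0.1757, 44/148=0.2973, 56/148=0.3784, 12/148=0.0811
Σp_Pickᵢ² = 0.2080² + 0.2699² + 0.1770² + 0.1637² + 0.1814² = 0.043264 + 0.072846 + 0.031329 + 0.026798 + 0.032906 = 0.207143
B_Pick = 1 / 0.207143 = 4.8276
Σp_Greeᵢ² = 0.0185² + 0.6667² + 0.1296² + 0.0556² + 0.1296² = 0.000342 + 0.444489 + 0.016796 + 0.003091 + 0.016796 = 0.481514
B_Gree = 1 / 0.481514 = 2.0768
Σp_Bullᵢ² = 0.0676² + 0.1757² + 0.2973² + 0.3784² + 0.0811² = 0.004570 + 0.030870 + 0.088387 + 0.143187 + 0.006577 = 0.273591
B_Bull = 1 / 0.273591 = 3.6551
Ranking by B (broadest → narrowest): Pickerel Frog (4.83) > Bullfrog (3.66) > Green Frog (2.08)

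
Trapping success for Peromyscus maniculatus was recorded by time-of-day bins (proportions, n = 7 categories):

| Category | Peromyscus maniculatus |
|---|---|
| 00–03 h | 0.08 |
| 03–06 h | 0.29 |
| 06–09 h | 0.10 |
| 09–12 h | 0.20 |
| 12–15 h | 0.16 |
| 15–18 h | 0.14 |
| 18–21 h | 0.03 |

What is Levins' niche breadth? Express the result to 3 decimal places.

Σpᵢ² = 0.08² + 0.29² + 0.10² + 0.20² + 0.16² + 0.14² + 0.03² = 0.0064 + 0.0841 + 0.0100 + 0.0400 + 0.0256 + 0.0196 + 0.0009 = 0.1866
B = 1 / 0.1866 = 5.35906

5.359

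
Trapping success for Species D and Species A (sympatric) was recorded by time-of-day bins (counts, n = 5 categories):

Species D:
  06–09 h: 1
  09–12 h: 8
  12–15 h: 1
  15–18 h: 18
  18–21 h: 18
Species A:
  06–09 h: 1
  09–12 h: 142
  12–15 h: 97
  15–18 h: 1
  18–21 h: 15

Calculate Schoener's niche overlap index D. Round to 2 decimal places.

Proportions for Species D (n=46): 1/46=0.0217, 8/46=0.1739, 1/46=0.0217, 18/46=0.3913, 18/46=0.3913
Proportions for Species A (n=256): 1/256=0.0039, 142/256=0.5547, 97/256=0.3789, 1/256=0.0039, 15/256=0.0586
Σ|p₁ᵢ − p₂ᵢ| = 0.0178 + 0.3808 + 0.3572 + 0.3874 + 0.3327 = 1.4759
D = 1 − ½ × 1.4759 = 1 − 0.73795 = 0.26205

0.26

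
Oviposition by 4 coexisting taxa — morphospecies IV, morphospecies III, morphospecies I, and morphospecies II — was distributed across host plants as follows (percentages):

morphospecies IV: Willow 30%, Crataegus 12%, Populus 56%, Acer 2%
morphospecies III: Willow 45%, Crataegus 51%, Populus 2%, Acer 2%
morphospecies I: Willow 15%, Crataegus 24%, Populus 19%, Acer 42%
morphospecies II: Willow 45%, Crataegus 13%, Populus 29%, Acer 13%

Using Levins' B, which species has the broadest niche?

Convert percentages to proportions (divide by 100).
Σp_IVᵢ² = 0.30² + 0.12² + 0.56² + 0.02² = 0.0900 + 0.0144 + 0.3136 + 0.0004 = 0.4184
B_IV = 1 / 0.4184 = 2.3901
Σp_IIIᵢ² = 0.45² + 0.51² + 0.02² + 0.02² = 0.2025 + 0.2601 + 0.0004 + 0.0004 = 0.4634
B_III = 1 / 0.4634 = 2.1580
Σp_Iᵢ² = 0.15² + 0.24² + 0.19² + 0.42² = 0.0225 + 0.0576 + 0.0361 + 0.1764 = 0.2926
B_I = 1 / 0.2926 = 3.4176
Σp_IIᵢ² = 0.45² + 0.13² + 0.29² + 0.13² = 0.2025 + 0.0169 + 0.0841 + 0.0169 = 0.3204
B_II = 1 / 0.3204 = 3.1211
Highest B → broadest niche (most generalist): morphospecies I (B = 3.42).

morphospecies I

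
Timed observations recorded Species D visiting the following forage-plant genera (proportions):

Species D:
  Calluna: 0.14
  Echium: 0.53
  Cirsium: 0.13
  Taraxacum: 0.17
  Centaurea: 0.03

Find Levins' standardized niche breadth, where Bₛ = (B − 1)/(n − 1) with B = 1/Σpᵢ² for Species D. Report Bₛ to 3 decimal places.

0.470

Σpᵢ² = 0.14² + 0.53² + 0.13² + 0.17² + 0.03² = 0.0196 + 0.2809 + 0.0169 + 0.0289 + 0.0009 = 0.3472
B = 1 / 0.3472 = 2.88018
Bₛ = (B − 1)/(n − 1) = (2.88018 − 1)/(5 − 1) = 1.88018/4 = 0.47005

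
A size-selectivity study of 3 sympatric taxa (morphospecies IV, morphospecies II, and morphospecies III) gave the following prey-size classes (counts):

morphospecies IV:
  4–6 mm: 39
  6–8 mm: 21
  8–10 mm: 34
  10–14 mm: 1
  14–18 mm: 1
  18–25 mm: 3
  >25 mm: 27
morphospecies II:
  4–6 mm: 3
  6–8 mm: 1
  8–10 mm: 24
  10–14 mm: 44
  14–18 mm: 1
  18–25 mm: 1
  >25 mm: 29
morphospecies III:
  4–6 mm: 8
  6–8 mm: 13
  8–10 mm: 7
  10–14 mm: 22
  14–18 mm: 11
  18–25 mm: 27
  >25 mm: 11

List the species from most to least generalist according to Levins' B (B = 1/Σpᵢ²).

Proportions for morphospecies IV (n=126): 39/126=0.3095, 21/126=0.1667, 34/126=0.2698, 1/126=0.0079, 1/126=0.0079, 3/126=0.0238, 27/126=0.2143
Proportions for morphospecies II (n=103): 3/103=0.0291, 1/103=0.0097, 24/103=0.2330, 44/103=0.4272, 1/103=0.0097, 1/103=0.0097, 29/103=0.2816
Proportions for morphospecies III (n=99): 8/99=0.0808, 13/99=0.1313, 7/99=0.0707, 22/99=0.2222, 11/99=0.1111, 27/99=0.2727, 11/99=0.1111
Σp_IVᵢ² = 0.3095² + 0.1667² + 0.2698² + 0.0079² + 0.0079² + 0.0238² + 0.2143² = 0.095790 + 0.027789 + 0.072792 + 0.000062 + 0.000062 + 0.000566 + 0.045924 = 0.242985
B_IV = 1 / 0.242985 = 4.1155
Σp_IIᵢ² = 0.0291² + 0.0097² + 0.2330² + 0.4272² + 0.0097² + 0.0097² + 0.2816² = 0.000847 + 0.000094 + 0.054289 + 0.182500 + 0.000094 + 0.000094 + 0.079299 = 0.317217
B_II = 1 / 0.317217 = 3.1524
Σp_IIIᵢ² = 0.0808² + 0.1313² + 0.0707² + 0.2222² + 0.1111² + 0.2727² + 0.1111² = 0.006529 + 0.017240 + 0.004998 + 0.049373 + 0.012343 + 0.074365 + 0.012343 = 0.177191
B_III = 1 / 0.177191 = 5.6436
Ranking by B (broadest → narrowest): morphospecies III (5.64) > morphospecies IV (4.12) > morphospecies II (3.15)

morphospecies III > morphospecies IV > morphospecies II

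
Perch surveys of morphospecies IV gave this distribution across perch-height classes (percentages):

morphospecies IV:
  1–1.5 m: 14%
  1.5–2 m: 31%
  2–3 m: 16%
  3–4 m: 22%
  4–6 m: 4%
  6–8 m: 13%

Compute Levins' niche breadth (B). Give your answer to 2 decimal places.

4.80

Convert percentages to proportions (divide by 100).
Σpᵢ² = 0.14² + 0.31² + 0.16² + 0.22² + 0.04² + 0.13² = 0.0196 + 0.0961 + 0.0256 + 0.0484 + 0.0016 + 0.0169 = 0.2082
B = 1 / 0.2082 = 4.8031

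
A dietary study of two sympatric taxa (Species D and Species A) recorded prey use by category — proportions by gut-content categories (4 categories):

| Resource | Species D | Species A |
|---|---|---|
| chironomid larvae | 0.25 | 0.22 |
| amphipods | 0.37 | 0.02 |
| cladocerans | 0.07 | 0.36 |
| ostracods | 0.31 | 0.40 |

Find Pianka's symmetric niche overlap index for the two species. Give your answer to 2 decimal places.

0.66

Σ p₁ᵢp₂ᵢ = 0.0550 + 0.0074 + 0.0252 + 0.1240 = 0.2116
Σp_1ᵢ² = 0.25² + 0.37² + 0.07² + 0.31² = 0.0625 + 0.1369 + 0.0049 + 0.0961 = 0.3004
Σp_2ᵢ² = 0.22² + 0.02² + 0.36² + 0.40² = 0.0484 + 0.0004 + 0.1296 + 0.1600 = 0.3384
O = 0.2116 / √(0.3004 × 0.3384) = 0.2116 / 0.31883 = 0.6637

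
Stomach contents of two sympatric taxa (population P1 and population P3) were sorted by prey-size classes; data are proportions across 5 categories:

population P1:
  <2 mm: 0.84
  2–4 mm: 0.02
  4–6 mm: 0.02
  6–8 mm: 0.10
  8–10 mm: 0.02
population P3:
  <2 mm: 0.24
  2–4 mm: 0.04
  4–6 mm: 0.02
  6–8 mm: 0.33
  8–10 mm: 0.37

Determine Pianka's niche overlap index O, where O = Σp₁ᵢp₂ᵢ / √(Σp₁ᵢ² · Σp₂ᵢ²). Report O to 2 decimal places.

Σ p₁ᵢp₂ᵢ = 0.2016 + 0.0008 + 0.0004 + 0.0330 + 0.0074 = 0.2432
Σp_1ᵢ² = 0.84² + 0.02² + 0.02² + 0.10² + 0.02² = 0.7056 + 0.0004 + 0.0004 + 0.0100 + 0.0004 = 0.7168
Σp_2ᵢ² = 0.24² + 0.04² + 0.02² + 0.33² + 0.37² = 0.0576 + 0.0016 + 0.0004 + 0.1089 + 0.1369 = 0.3054
O = 0.2432 / √(0.7168 × 0.3054) = 0.2432 / 0.46788 = 0.5198

0.52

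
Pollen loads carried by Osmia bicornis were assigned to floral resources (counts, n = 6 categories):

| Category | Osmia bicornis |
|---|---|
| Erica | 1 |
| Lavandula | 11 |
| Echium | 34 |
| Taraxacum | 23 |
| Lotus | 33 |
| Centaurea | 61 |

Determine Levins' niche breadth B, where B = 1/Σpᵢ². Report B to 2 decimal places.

4.02

Proportions for Osmia bicornis (n=163): 1/163=0.0061, 11/163=0.0675, 34/163=0.2086, 23/163=0.1411, 33/163=0.2025, 61/163=0.3742
Σpᵢ² = 0.0061² + 0.0675² + 0.2086² + 0.1411² + 0.2025² + 0.3742² = 0.000037 + 0.004556 + 0.043514 + 0.019909 + 0.041006 + 0.140026 = 0.249048
B = 1 / 0.249048 = 4.0153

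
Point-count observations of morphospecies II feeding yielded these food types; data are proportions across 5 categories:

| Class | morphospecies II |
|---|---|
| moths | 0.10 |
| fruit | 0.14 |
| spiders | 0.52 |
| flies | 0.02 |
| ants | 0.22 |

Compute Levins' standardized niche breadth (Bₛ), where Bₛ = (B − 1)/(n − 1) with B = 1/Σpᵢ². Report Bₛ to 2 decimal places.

Σpᵢ² = 0.10² + 0.14² + 0.52² + 0.02² + 0.22² = 0.0100 + 0.0196 + 0.2704 + 0.0004 + 0.0484 = 0.3488
B = 1 / 0.3488 = 2.8670
Bₛ = (B − 1)/(n − 1) = (2.8670 − 1)/(5 − 1) = 1.8670/4 = 0.4668

0.47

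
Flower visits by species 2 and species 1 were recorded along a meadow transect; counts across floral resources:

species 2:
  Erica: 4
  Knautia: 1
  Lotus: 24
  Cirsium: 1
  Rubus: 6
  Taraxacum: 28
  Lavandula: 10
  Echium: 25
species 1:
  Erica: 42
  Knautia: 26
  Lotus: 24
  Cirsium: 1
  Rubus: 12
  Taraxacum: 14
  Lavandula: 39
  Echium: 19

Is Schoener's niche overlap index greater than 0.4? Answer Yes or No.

Proportions for species 2 (n=99): 4/99=0.0404, 1/99=0.0101, 24/99=0.2424, 1/99=0.0101, 6/99=0.0606, 28/99=0.2828, 10/99=0.1010, 25/99=0.2525
Proportions for species 1 (n=177): 42/177=0.2373, 26/177=0.1469, 24/177=0.1356, 1/177=0.0056, 12/177=0.0678, 14/177=0.0791, 39/177=0.2203, 19/177=0.1073
Σ|p₁ᵢ − p₂ᵢ| = 0.1969 + 0.1368 + 0.1068 + 0.0045 + 0.0072 + 0.2037 + 0.1193 + 0.1452 = 0.9204
D = 1 − ½ × 0.9204 = 1 − 0.46020 = 0.53980
D = 0.53980 > 0.4 → Yes.

Yes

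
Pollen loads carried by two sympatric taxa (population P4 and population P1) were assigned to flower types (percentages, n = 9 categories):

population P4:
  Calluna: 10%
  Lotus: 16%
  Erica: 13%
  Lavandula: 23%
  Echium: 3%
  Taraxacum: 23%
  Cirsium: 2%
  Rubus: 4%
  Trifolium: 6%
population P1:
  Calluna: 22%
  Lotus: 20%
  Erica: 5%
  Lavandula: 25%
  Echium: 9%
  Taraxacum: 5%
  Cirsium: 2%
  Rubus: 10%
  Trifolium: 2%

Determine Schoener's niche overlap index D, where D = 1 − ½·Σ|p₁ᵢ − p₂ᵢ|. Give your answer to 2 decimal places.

0.70

Convert percentages to proportions (divide by 100).
Σ|p₁ᵢ − p₂ᵢ| = 0.12 + 0.04 + 0.08 + 0.02 + 0.06 + 0.18 + 0.00 + 0.06 + 0.04 = 0.60
D = 1 − ½ × 0.60 = 1 − 0.300 = 0.7000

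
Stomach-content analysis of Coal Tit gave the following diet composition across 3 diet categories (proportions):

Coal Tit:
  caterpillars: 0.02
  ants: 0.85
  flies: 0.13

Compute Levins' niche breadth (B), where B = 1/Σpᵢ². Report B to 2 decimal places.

Σpᵢ² = 0.02² + 0.85² + 0.13² = 0.0004 + 0.7225 + 0.0169 = 0.7398
B = 1 / 0.7398 = 1.3517

1.35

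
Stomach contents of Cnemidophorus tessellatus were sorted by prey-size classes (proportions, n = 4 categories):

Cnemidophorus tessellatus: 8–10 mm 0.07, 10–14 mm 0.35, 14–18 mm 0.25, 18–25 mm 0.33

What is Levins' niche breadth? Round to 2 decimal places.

Σpᵢ² = 0.07² + 0.35² + 0.25² + 0.33² = 0.0049 + 0.1225 + 0.0625 + 0.1089 = 0.2988
B = 1 / 0.2988 = 3.3467

3.35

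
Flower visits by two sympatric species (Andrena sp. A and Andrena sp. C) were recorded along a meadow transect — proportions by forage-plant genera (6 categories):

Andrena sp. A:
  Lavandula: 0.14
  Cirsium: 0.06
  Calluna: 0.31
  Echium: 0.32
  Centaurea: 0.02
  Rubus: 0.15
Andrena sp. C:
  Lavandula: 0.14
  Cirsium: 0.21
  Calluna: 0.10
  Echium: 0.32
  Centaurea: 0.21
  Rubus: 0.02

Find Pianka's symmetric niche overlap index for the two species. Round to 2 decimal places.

0.74

Σ p₁ᵢp₂ᵢ = 0.0196 + 0.0126 + 0.0310 + 0.1024 + 0.0042 + 0.0030 = 0.1728
Σp_1ᵢ² = 0.14² + 0.06² + 0.31² + 0.32² + 0.02² + 0.15² = 0.0196 + 0.0036 + 0.0961 + 0.1024 + 0.0004 + 0.0225 = 0.2446
Σp_2ᵢ² = 0.14² + 0.21² + 0.10² + 0.32² + 0.21² + 0.02² = 0.0196 + 0.0441 + 0.0100 + 0.1024 + 0.0441 + 0.0004 = 0.2206
O = 0.1728 / √(0.2446 × 0.2206) = 0.1728 / 0.23229 = 0.7439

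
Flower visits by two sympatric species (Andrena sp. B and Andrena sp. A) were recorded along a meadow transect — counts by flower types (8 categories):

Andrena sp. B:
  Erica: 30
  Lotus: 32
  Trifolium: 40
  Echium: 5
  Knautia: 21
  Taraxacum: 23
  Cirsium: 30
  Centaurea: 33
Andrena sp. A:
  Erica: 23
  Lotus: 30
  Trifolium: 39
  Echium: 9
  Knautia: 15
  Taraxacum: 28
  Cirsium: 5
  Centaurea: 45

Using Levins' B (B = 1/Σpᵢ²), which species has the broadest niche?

Proportions for Andrena sp. B (n=214): 30/214=0.1402, 32/214=0.1495, 40/214=0.1869, 5/214=0.0234, 21/214=0.0981, 23/214=0.1075, 30/214=0.1402, 33/214=0.1542
Proportions for Andrena sp. A (n=194): 23/194=0.1186, 30/194=0.1546, 39/194=0.2010, 9/194=0.0464, 15/194=0.0773, 28/194=0.1443, 5/194=0.0258, 45/194=0.2320
Σp_Bᵢ² = 0.1402² + 0.1495² + 0.1869² + 0.0234² + 0.0981² + 0.1075² + 0.1402² + 0.1542² = 0.019656 + 0.022350 + 0.034932 + 0.000548 + 0.009624 + 0.011556 + 0.019656 + 0.023778 = 0.142100
B_B = 1 / 0.142100 = 7.0373
Σp_Aᵢ² = 0.1186² + 0.1546² + 0.2010² + 0.0464² + 0.0773² + 0.1443² + 0.0258² + 0.2320² = 0.014066 + 0.023901 + 0.040401 + 0.002153 + 0.005975 + 0.020822 + 0.000666 + 0.053824 = 0.161808
B_A = 1 / 0.161808 = 6.1802
Highest B → broadest niche (most generalist): Andrena sp. B (B = 7.04).

Andrena sp. B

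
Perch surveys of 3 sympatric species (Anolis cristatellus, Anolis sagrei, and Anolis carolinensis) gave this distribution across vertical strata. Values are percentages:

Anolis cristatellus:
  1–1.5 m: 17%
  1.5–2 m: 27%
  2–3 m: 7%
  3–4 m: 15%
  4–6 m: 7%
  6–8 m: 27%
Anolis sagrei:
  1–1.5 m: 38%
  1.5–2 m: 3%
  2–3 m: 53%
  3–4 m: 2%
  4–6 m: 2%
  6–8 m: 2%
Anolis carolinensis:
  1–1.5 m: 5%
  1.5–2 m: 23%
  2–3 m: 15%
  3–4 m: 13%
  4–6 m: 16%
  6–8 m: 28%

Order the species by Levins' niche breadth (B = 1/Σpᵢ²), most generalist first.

Convert percentages to proportions (divide by 100).
Σp_crisᵢ² = 0.17² + 0.27² + 0.07² + 0.15² + 0.07² + 0.27² = 0.0289 + 0.0729 + 0.0049 + 0.0225 + 0.0049 + 0.0729 = 0.2070
B_cris = 1 / 0.2070 = 4.8309
Σp_sagrᵢ² = 0.38² + 0.03² + 0.53² + 0.02² + 0.02² + 0.02² = 0.1444 + 0.0009 + 0.2809 + 0.0004 + 0.0004 + 0.0004 = 0.4274
B_sagr = 1 / 0.4274 = 2.3397
Σp_caroᵢ² = 0.05² + 0.23² + 0.15² + 0.13² + 0.16² + 0.28² = 0.0025 + 0.0529 + 0.0225 + 0.0169 + 0.0256 + 0.0784 = 0.1988
B_caro = 1 / 0.1988 = 5.0302
Ranking by B (broadest → narrowest): Anolis carolinensis (5.03) > Anolis cristatellus (4.83) > Anolis sagrei (2.34)

Anolis carolinensis > Anolis cristatellus > Anolis sagrei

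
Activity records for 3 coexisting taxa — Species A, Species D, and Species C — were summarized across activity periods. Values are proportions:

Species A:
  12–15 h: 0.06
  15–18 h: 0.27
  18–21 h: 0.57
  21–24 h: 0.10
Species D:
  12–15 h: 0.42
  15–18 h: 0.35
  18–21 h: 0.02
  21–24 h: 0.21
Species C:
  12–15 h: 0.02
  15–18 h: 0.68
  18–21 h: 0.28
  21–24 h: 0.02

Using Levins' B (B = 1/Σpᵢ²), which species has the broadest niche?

Species D

Σp_Aᵢ² = 0.06² + 0.27² + 0.57² + 0.10² = 0.0036 + 0.0729 + 0.3249 + 0.0100 = 0.4114
B_A = 1 / 0.4114 = 2.4307
Σp_Dᵢ² = 0.42² + 0.35² + 0.02² + 0.21² = 0.1764 + 0.1225 + 0.0004 + 0.0441 = 0.3434
B_D = 1 / 0.3434 = 2.9121
Σp_Cᵢ² = 0.02² + 0.68² + 0.28² + 0.02² = 0.0004 + 0.4624 + 0.0784 + 0.0004 = 0.5416
B_C = 1 / 0.5416 = 1.8464
Highest B → broadest niche (most generalist): Species D (B = 2.91).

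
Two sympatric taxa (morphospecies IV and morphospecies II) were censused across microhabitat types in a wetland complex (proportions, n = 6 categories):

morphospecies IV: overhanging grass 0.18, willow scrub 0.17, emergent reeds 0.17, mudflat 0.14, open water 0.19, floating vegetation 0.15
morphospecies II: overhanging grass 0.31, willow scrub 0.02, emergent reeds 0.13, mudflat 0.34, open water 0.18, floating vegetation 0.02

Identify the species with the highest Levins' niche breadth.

morphospecies IV

Σp_IVᵢ² = 0.18² + 0.17² + 0.17² + 0.14² + 0.19² + 0.15² = 0.0324 + 0.0289 + 0.0289 + 0.0196 + 0.0361 + 0.0225 = 0.1684
B_IV = 1 / 0.1684 = 5.9382
Σp_IIᵢ² = 0.31² + 0.02² + 0.13² + 0.34² + 0.18² + 0.02² = 0.0961 + 0.0004 + 0.0169 + 0.1156 + 0.0324 + 0.0004 = 0.2618
B_II = 1 / 0.2618 = 3.8197
Highest B → broadest niche (most generalist): morphospecies IV (B = 5.94).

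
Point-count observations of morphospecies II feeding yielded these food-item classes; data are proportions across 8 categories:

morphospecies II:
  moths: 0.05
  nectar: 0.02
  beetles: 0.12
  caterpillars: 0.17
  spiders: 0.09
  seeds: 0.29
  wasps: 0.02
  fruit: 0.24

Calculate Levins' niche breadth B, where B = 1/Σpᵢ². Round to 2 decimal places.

Σpᵢ² = 0.05² + 0.02² + 0.12² + 0.17² + 0.09² + 0.29² + 0.02² + 0.24² = 0.0025 + 0.0004 + 0.0144 + 0.0289 + 0.0081 + 0.0841 + 0.0004 + 0.0576 = 0.1964
B = 1 / 0.1964 = 5.0916

5.09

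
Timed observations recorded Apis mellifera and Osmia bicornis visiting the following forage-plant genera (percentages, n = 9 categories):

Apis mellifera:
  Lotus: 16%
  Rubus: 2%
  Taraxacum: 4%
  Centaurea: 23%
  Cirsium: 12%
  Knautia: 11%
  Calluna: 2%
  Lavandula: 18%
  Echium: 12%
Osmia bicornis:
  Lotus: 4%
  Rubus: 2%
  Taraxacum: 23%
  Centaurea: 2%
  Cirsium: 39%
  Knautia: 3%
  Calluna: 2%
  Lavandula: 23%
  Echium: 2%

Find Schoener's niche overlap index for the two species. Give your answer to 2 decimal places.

0.49

Convert percentages to proportions (divide by 100).
Σ|p₁ᵢ − p₂ᵢ| = 0.12 + 0.00 + 0.19 + 0.21 + 0.27 + 0.08 + 0.00 + 0.05 + 0.10 = 1.02
D = 1 − ½ × 1.02 = 1 − 0.510 = 0.4900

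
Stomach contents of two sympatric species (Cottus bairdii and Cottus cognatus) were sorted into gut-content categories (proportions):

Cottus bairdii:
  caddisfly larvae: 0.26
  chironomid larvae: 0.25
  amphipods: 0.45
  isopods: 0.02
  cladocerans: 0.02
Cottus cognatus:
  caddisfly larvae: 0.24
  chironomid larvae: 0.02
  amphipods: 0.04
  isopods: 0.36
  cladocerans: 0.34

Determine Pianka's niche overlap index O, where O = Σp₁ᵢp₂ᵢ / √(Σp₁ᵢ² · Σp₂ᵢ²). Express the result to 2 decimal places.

Σ p₁ᵢp₂ᵢ = 0.0624 + 0.0050 + 0.0180 + 0.0072 + 0.0068 = 0.0994
Σp_1ᵢ² = 0.26² + 0.25² + 0.45² + 0.02² + 0.02² = 0.0676 + 0.0625 + 0.2025 + 0.0004 + 0.0004 = 0.3334
Σp_2ᵢ² = 0.24² + 0.02² + 0.04² + 0.36² + 0.34² = 0.0576 + 0.0004 + 0.0016 + 0.1296 + 0.1156 = 0.3048
O = 0.0994 / √(0.3334 × 0.3048) = 0.0994 / 0.31878 = 0.3118

0.31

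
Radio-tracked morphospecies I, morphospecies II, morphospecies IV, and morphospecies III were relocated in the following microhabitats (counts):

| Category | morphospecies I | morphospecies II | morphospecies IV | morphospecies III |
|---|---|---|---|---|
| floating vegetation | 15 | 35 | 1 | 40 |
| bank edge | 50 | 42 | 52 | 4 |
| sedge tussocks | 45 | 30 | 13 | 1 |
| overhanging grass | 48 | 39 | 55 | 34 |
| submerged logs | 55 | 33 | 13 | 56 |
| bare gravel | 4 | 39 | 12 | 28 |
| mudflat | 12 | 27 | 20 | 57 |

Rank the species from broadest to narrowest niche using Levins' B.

morphospecies II > morphospecies I > morphospecies III > morphospecies IV

Proportions for morphospecies I (n=229): 15/229=0.0655, 50/229=0.2183, 45/229=0.1965, 48/229=0.2096, 55/229=0.2402, 4/229=0.0175, 12/229=0.0524
Proportions for morphospecies II (n=245): 35/245=0.1429, 42/245=0.1714, 30/245=0.1224, 39/245=0.1592, 33/245=0.1347, 39/245=0.1592, 27/245=0.1102
Proportions for morphospecies IV (n=166): 1/166=0.0060, 52/166=0.3133, 13/166=0.0783, 55/166=0.3313, 13/166=0.0783, 12/166=0.0723, 20/166=0.1205
Proportions for morphospecies III (n=220): 40/220=0.1818, 4/220=0.0182, 1/220=0.0045, 34/220=0.1545, 56/220=0.2545, 28/220=0.1273, 57/220=0.2591
Σp_Iᵢ² = 0.0655² + 0.2183² + 0.1965² + 0.2096² + 0.2402² + 0.0175² + 0.0524² = 0.004290 + 0.047655 + 0.038612 + 0.043932 + 0.057696 + 0.000306 + 0.002746 = 0.195237
B_I = 1 / 0.195237 = 5.1220
Σp_IIᵢ² = 0.1429² + 0.1714² + 0.1224² + 0.1592² + 0.1347² + 0.1592² + 0.1102² = 0.020420 + 0.029378 + 0.014982 + 0.025345 + 0.018144 + 0.025345 + 0.012144 = 0.145758
B_II = 1 / 0.145758 = 6.8607
Σp_IVᵢ² = 0.0060² + 0.3133² + 0.0783² + 0.3313² + 0.0783² + 0.0723² + 0.1205² = 0.000036 + 0.098157 + 0.006131 + 0.109760 + 0.006131 + 0.005227 + 0.014520 = 0.239962
B_IV = 1 / 0.239962 = 4.1673
Σp_IIIᵢ² = 0.1818² + 0.0182² + 0.0045² + 0.1545² + 0.2545² + 0.1273² + 0.2591² = 0.033051 + 0.000331 + 0.000020 + 0.023870 + 0.064770 + 0.016205 + 0.067133 = 0.205380
B_III = 1 / 0.205380 = 4.8690
Ranking by B (broadest → narrowest): morphospecies II (6.86) > morphospecies I (5.12) > morphospecies III (4.87) > morphospecies IV (4.17)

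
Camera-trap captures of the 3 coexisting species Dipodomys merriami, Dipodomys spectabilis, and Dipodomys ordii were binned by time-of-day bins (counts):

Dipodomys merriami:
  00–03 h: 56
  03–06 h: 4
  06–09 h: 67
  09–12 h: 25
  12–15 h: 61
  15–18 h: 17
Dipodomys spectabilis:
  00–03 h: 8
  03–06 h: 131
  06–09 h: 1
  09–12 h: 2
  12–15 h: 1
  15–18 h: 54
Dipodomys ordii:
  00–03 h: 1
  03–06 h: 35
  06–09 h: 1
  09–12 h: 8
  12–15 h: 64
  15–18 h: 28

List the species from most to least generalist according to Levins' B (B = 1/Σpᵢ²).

Proportions for Dipodomys merriami (n=230): 56/230=0.2435, 4/230=0.0174, 67/230=0.2913, 25/230=0.1087, 61/230=0.2652, 17/230=0.0739
Proportions for Dipodomys spectabilis (n=197): 8/197=0.0406, 131/197=0.6650, 1/197=0.0051, 2/197=0.0102, 1/197=0.0051, 54/197=0.2741
Proportions for Dipodomys ordii (n=137): 1/137=0.0073, 35/137=0.2555, 1/137=0.0073, 8/137=0.0584, 64/137=0.4672, 28/137=0.2044
Σp_merrᵢ² = 0.2435² + 0.0174² + 0.2913² + 0.1087² + 0.2652² + 0.0739² = 0.059292 + 0.000303 + 0.084856 + 0.011816 + 0.070331 + 0.005461 = 0.232059
B_merr = 1 / 0.232059 = 4.3092
Σp_specᵢ² = 0.0406² + 0.6650² + 0.0051² + 0.0102² + 0.0051² + 0.2741² = 0.001648 + 0.442225 + 0.000026 + 0.000104 + 0.000026 + 0.075131 = 0.519160
B_spec = 1 / 0.519160 = 1.9262
Σp_ordiᵢ² = 0.0073² + 0.2555² + 0.0073² + 0.0584² + 0.4672² + 0.2044² = 0.000053 + 0.065280 + 0.000053 + 0.003411 + 0.218276 + 0.041779 = 0.328852
B_ordi = 1 / 0.328852 = 3.0409
Ranking by B (broadest → narrowest): Dipodomys merriami (4.31) > Dipodomys ordii (3.04) > Dipodomys spectabilis (1.93)

Dipodomys merriami > Dipodomys ordii > Dipodomys spectabilis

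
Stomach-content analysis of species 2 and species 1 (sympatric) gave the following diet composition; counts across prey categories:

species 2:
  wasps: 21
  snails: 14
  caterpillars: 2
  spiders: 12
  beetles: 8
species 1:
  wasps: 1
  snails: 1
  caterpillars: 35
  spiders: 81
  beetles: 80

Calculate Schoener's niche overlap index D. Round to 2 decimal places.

0.40

Proportions for species 2 (n=57): 21/57=0.3684, 14/57=0.2456, 2/57=0.0351, 12/57=0.2105, 8/57=0.1404
Proportions for species 1 (n=198): 1/198=0.0051, 1/198=0.0051, 35/198=0.1768, 81/198=0.4091, 80/198=0.4040
Σ|p₁ᵢ − p₂ᵢ| = 0.3633 + 0.2405 + 0.1417 + 0.1986 + 0.2636 = 1.2077
D = 1 − ½ × 1.2077 = 1 − 0.60385 = 0.39615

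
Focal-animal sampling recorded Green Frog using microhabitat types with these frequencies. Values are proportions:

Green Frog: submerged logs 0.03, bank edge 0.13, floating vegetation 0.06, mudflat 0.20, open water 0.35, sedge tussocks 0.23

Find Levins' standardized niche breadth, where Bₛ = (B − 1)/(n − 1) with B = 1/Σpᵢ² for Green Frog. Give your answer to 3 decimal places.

Σpᵢ² = 0.03² + 0.13² + 0.06² + 0.20² + 0.35² + 0.23² = 0.0009 + 0.0169 + 0.0036 + 0.0400 + 0.1225 + 0.0529 = 0.2368
B = 1 / 0.2368 = 4.22297
Bₛ = (B − 1)/(n − 1) = (4.22297 − 1)/(6 − 1) = 3.22297/5 = 0.64459

0.645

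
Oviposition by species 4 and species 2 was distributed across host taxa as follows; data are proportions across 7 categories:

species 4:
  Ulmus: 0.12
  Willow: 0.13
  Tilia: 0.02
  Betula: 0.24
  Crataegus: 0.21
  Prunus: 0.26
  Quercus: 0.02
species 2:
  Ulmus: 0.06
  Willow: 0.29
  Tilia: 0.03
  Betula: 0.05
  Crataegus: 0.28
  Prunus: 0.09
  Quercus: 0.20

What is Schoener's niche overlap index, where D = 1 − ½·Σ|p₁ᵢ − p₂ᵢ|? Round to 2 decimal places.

Σ|p₁ᵢ − p₂ᵢ| = 0.06 + 0.16 + 0.01 + 0.19 + 0.07 + 0.17 + 0.18 = 0.84
D = 1 − ½ × 0.84 = 1 − 0.420 = 0.5800

0.58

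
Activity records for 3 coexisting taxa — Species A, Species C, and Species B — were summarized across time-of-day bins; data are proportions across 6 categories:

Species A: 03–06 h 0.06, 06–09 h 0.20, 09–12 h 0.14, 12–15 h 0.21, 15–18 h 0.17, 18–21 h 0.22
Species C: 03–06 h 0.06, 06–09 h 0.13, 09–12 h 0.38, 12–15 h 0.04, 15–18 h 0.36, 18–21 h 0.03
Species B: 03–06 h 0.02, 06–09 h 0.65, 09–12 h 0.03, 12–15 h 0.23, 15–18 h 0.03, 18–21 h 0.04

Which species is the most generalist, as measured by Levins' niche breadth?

Σp_Aᵢ² = 0.06² + 0.20² + 0.14² + 0.21² + 0.17² + 0.22² = 0.0036 + 0.0400 + 0.0196 + 0.0441 + 0.0289 + 0.0484 = 0.1846
B_A = 1 / 0.1846 = 5.4171
Σp_Cᵢ² = 0.06² + 0.13² + 0.38² + 0.04² + 0.36² + 0.03² = 0.0036 + 0.0169 + 0.1444 + 0.0016 + 0.1296 + 0.0009 = 0.2970
B_C = 1 / 0.2970 = 3.3670
Σp_Bᵢ² = 0.02² + 0.65² + 0.03² + 0.23² + 0.03² + 0.04² = 0.0004 + 0.4225 + 0.0009 + 0.0529 + 0.0009 + 0.0016 = 0.4792
B_B = 1 / 0.4792 = 2.0868
Highest B → broadest niche (most generalist): Species A (B = 5.42).

Species A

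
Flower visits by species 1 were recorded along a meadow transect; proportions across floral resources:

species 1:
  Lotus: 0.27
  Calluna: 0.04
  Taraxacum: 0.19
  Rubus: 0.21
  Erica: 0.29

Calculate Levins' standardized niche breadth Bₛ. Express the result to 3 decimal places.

Σpᵢ² = 0.27² + 0.04² + 0.19² + 0.21² + 0.29² = 0.0729 + 0.0016 + 0.0361 + 0.0441 + 0.0841 = 0.2388
B = 1 / 0.2388 = 4.18760
Bₛ = (B − 1)/(n − 1) = (4.18760 − 1)/(5 − 1) = 3.18760/4 = 0.79690

0.797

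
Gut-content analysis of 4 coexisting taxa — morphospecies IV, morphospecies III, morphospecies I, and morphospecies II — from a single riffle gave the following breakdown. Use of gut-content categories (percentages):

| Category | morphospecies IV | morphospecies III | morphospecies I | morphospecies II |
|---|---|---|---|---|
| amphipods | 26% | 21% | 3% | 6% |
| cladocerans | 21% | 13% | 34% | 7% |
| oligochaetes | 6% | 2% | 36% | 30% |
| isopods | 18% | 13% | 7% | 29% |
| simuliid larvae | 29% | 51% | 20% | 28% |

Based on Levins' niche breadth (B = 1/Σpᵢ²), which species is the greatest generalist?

morphospecies IV

Convert percentages to proportions (divide by 100).
Σp_IVᵢ² = 0.26² + 0.21² + 0.06² + 0.18² + 0.29² = 0.0676 + 0.0441 + 0.0036 + 0.0324 + 0.0841 = 0.2318
B_IV = 1 / 0.2318 = 4.3141
Σp_IIIᵢ² = 0.21² + 0.13² + 0.02² + 0.13² + 0.51² = 0.0441 + 0.0169 + 0.0004 + 0.0169 + 0.2601 = 0.3384
B_III = 1 / 0.3384 = 2.9551
Σp_Iᵢ² = 0.03² + 0.34² + 0.36² + 0.07² + 0.20² = 0.0009 + 0.1156 + 0.1296 + 0.0049 + 0.0400 = 0.2910
B_I = 1 / 0.2910 = 3.4364
Σp_IIᵢ² = 0.06² + 0.07² + 0.30² + 0.29² + 0.28² = 0.0036 + 0.0049 + 0.0900 + 0.0841 + 0.0784 = 0.2610
B_II = 1 / 0.2610 = 3.8314
Highest B → broadest niche (most generalist): morphospecies IV (B = 4.31).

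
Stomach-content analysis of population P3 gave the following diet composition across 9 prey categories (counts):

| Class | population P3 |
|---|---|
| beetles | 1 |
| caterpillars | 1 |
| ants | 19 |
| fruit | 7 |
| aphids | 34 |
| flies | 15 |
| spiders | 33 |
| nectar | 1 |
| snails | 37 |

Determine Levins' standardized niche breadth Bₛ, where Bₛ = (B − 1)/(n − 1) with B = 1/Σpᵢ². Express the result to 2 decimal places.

0.52

Proportions for population P3 (n=148): 1/148=0.0068, 1/148=0.0068, 19/148=0.1284, 7/148=0.0473, 34/148=0.2297, 15/148=0.1014, 33/148=0.2230, 1/148=0.0068, 37/148=0.2500
Σpᵢ² = 0.0068² + 0.0068² + 0.1284² + 0.0473² + 0.2297² + 0.1014² + 0.2230² + 0.0068² + 0.2500² = 0.000046 + 0.000046 + 0.016487 + 0.002237 + 0.052762 + 0.010282 + 0.049729 + 0.000046 + 0.062500 = 0.194135
B = 1 / 0.194135 = 5.1511
Bₛ = (B − 1)/(n − 1) = (5.1511 − 1)/(9 − 1) = 4.1511/8 = 0.5189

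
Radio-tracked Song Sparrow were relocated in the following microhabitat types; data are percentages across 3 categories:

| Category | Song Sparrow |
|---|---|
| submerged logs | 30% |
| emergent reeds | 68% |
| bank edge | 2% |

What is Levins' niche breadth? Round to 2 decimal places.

Convert percentages to proportions (divide by 100).
Σpᵢ² = 0.30² + 0.68² + 0.02² = 0.0900 + 0.4624 + 0.0004 = 0.5528
B = 1 / 0.5528 = 1.8090

1.81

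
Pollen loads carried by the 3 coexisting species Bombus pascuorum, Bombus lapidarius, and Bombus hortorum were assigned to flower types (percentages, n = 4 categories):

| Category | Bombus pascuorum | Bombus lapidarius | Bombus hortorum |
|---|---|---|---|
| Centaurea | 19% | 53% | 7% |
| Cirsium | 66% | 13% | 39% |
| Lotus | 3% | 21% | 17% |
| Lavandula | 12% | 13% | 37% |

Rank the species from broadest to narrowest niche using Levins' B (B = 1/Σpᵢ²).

Convert percentages to proportions (divide by 100).
Σp_pascᵢ² = 0.19² + 0.66² + 0.03² + 0.12² = 0.0361 + 0.4356 + 0.0009 + 0.0144 = 0.4870
B_pasc = 1 / 0.4870 = 2.0534
Σp_lapiᵢ² = 0.53² + 0.13² + 0.21² + 0.13² = 0.2809 + 0.0169 + 0.0441 + 0.0169 = 0.3588
B_lapi = 1 / 0.3588 = 2.7871
Σp_hortᵢ² = 0.07² + 0.39² + 0.17² + 0.37² = 0.0049 + 0.1521 + 0.0289 + 0.1369 = 0.3228
B_hort = 1 / 0.3228 = 3.0979
Ranking by B (broadest → narrowest): Bombus hortorum (3.10) > Bombus lapidarius (2.79) > Bombus pascuorum (2.05)

Bombus hortorum > Bombus lapidarius > Bombus pascuorum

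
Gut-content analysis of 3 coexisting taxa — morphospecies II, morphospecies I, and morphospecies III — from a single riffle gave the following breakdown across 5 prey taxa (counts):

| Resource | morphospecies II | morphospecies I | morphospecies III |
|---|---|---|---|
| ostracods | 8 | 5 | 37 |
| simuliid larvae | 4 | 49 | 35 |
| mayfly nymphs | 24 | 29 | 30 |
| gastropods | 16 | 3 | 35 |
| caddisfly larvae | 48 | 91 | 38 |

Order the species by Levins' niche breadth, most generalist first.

morphospecies III > morphospecies II > morphospecies I

Proportions for morphospecies II (n=100): 8/100=0.0800, 4/100=0.0400, 24/100=0.2400, 16/100=0.1600, 48/100=0.4800
Proportions for morphospecies I (n=177): 5/177=0.0282, 49/177=0.2768, 29/177=0.1638, 3/177=0.0169, 91/177=0.5141
Proportions for morphospecies III (n=175): 37/175=0.2114, 35/175=0.2000, 30/175=0.1714, 35/175=0.2000, 38/175=0.2171
Σp_IIᵢ² = 0.0800² + 0.0400² + 0.2400² + 0.1600² + 0.4800² = 0.006400 + 0.001600 + 0.057600 + 0.025600 + 0.230400 = 0.321600
B_II = 1 / 0.321600 = 3.1095
Σp_Iᵢ² = 0.0282² + 0.2768² + 0.1638² + 0.0169² + 0.5141² = 0.000795 + 0.076618 + 0.026830 + 0.000286 + 0.264299 = 0.368828
B_I = 1 / 0.368828 = 2.7113
Σp_IIIᵢ² = 0.2114² + 0.2000² + 0.1714² + 0.2000² + 0.2171² = 0.044690 + 0.040000 + 0.029378 + 0.040000 + 0.047132 = 0.201200
B_III = 1 / 0.201200 = 4.9702
Ranking by B (broadest → narrowest): morphospecies III (4.97) > morphospecies II (3.11) > morphospecies I (2.71)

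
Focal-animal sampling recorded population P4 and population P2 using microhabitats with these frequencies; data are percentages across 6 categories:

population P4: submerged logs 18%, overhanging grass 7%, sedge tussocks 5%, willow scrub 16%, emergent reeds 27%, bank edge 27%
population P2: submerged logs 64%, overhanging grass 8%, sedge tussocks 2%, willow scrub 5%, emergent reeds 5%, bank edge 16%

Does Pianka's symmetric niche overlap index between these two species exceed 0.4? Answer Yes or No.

Convert percentages to proportions (divide by 100).
Σ p₁ᵢp₂ᵢ = 0.1152 + 0.0056 + 0.0010 + 0.0080 + 0.0135 + 0.0432 = 0.1865
Σp_1ᵢ² = 0.18² + 0.07² + 0.05² + 0.16² + 0.27² + 0.27² = 0.0324 + 0.0049 + 0.0025 + 0.0256 + 0.0729 + 0.0729 = 0.2112
Σp_2ᵢ² = 0.64² + 0.08² + 0.02² + 0.05² + 0.05² + 0.16² = 0.4096 + 0.0064 + 0.0004 + 0.0025 + 0.0025 + 0.0256 = 0.4470
O = 0.1865 / √(0.2112 × 0.4470) = 0.1865 / 0.30726 = 0.6070
O = 0.6070 > 0.4 → Yes.

Yes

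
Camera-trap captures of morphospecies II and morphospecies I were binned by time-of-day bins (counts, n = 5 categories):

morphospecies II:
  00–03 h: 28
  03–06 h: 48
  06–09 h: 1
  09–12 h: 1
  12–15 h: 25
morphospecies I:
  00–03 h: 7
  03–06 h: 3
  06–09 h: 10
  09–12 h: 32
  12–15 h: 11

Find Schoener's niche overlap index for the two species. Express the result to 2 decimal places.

0.35

Proportions for morphospecies II (n=103): 28/103=0.2718, 48/103=0.4660, 1/103=0.0097, 1/103=0.0097, 25/103=0.2427
Proportions for morphospecies I (n=63): 7/63=0.1111, 3/63=0.0476, 10/63=0.1587, 32/63=0.5079, 11/63=0.1746
Σ|p₁ᵢ − p₂ᵢ| = 0.1607 + 0.4184 + 0.1490 + 0.4982 + 0.0681 = 1.2944
D = 1 − ½ × 1.2944 = 1 − 0.64720 = 0.35280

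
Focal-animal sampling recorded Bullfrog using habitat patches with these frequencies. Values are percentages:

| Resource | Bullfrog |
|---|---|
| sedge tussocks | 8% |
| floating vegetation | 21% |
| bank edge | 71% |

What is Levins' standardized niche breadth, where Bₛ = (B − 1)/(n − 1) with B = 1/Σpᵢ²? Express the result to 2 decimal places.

0.40

Convert percentages to proportions (divide by 100).
Σpᵢ² = 0.08² + 0.21² + 0.71² = 0.0064 + 0.0441 + 0.5041 = 0.5546
B = 1 / 0.5546 = 1.8031
Bₛ = (B − 1)/(n − 1) = (1.8031 − 1)/(3 − 1) = 0.8031/2 = 0.4016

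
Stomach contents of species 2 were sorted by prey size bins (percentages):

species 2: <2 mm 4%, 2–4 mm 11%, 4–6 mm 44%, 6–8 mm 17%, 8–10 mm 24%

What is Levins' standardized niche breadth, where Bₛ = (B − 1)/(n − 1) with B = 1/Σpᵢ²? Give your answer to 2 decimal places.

Convert percentages to proportions (divide by 100).
Σpᵢ² = 0.04² + 0.11² + 0.44² + 0.17² + 0.24² = 0.0016 + 0.0121 + 0.1936 + 0.0289 + 0.0576 = 0.2938
B = 1 / 0.2938 = 3.4037
Bₛ = (B − 1)/(n − 1) = (3.4037 − 1)/(5 − 1) = 2.4037/4 = 0.6009

0.60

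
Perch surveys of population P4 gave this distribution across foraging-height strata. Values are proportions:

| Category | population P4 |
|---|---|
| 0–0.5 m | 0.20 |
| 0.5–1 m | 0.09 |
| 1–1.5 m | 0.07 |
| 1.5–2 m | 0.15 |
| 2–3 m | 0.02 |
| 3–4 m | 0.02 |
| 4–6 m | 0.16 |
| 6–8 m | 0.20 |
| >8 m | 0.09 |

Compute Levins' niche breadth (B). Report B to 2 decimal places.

Σpᵢ² = 0.20² + 0.09² + 0.07² + 0.15² + 0.02² + 0.02² + 0.16² + 0.20² + 0.09² = 0.0400 + 0.0081 + 0.0049 + 0.0225 + 0.0004 + 0.0004 + 0.0256 + 0.0400 + 0.0081 = 0.1500
B = 1 / 0.1500 = 6.6667

6.67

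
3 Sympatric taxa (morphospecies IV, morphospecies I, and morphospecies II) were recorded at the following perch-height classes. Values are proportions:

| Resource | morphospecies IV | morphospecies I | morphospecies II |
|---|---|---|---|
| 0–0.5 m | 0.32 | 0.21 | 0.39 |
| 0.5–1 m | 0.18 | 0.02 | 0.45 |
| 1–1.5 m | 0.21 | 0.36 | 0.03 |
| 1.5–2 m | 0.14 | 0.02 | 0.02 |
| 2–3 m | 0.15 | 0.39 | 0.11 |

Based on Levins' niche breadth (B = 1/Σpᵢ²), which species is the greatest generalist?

Σp_IVᵢ² = 0.32² + 0.18² + 0.21² + 0.14² + 0.15² = 0.1024 + 0.0324 + 0.0441 + 0.0196 + 0.0225 = 0.2210
B_IV = 1 / 0.2210 = 4.5249
Σp_Iᵢ² = 0.21² + 0.02² + 0.36² + 0.02² + 0.39² = 0.0441 + 0.0004 + 0.1296 + 0.0004 + 0.1521 = 0.3266
B_I = 1 / 0.3266 = 3.0618
Σp_IIᵢ² = 0.39² + 0.45² + 0.03² + 0.02² + 0.11² = 0.1521 + 0.2025 + 0.0009 + 0.0004 + 0.0121 = 0.3680
B_II = 1 / 0.3680 = 2.7174
Highest B → broadest niche (most generalist): morphospecies IV (B = 4.52).

morphospecies IV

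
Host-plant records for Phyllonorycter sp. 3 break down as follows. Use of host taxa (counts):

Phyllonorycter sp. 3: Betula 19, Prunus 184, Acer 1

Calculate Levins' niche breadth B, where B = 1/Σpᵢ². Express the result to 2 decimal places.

1.22

Proportions for Phyllonorycter sp. 3 (n=204): 19/204=0.0931, 184/204=0.9020, 1/204=0.0049
Σpᵢ² = 0.0931² + 0.9020² + 0.0049² = 0.008668 + 0.813604 + 0.000024 = 0.822296
B = 1 / 0.822296 = 1.2161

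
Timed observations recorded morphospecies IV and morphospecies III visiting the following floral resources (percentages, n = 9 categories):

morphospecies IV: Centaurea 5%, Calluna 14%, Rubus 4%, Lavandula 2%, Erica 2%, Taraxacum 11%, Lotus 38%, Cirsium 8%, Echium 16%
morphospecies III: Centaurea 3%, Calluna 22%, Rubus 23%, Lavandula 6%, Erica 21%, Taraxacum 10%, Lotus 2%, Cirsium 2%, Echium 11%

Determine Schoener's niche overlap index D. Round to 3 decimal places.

Convert percentages to proportions (divide by 100).
Σ|p₁ᵢ − p₂ᵢ| = 0.02 + 0.08 + 0.19 + 0.04 + 0.19 + 0.01 + 0.36 + 0.06 + 0.05 = 1.00
D = 1 − ½ × 1.00 = 1 − 0.500 = 0.50000

0.500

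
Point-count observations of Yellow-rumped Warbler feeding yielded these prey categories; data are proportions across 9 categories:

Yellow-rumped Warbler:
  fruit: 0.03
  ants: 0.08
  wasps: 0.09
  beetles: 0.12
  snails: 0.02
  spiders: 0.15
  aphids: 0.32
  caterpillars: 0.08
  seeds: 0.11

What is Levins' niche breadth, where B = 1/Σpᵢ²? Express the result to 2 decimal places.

Σpᵢ² = 0.03² + 0.08² + 0.09² + 0.12² + 0.02² + 0.15² + 0.32² + 0.08² + 0.11² = 0.0009 + 0.0064 + 0.0081 + 0.0144 + 0.0004 + 0.0225 + 0.1024 + 0.0064 + 0.0121 = 0.1736
B = 1 / 0.1736 = 5.7604

5.76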